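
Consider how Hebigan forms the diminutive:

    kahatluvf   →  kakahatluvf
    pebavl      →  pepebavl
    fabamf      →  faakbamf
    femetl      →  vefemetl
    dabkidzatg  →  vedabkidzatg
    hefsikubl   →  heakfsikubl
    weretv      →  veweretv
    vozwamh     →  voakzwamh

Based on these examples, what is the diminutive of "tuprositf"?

"tuprositf" has second-to-last letter 't'. The stems whose second-to-last letter is 't' (weretv → veweretv, dabkidzatg → vedabkidzatg, femetl → vefemetl) add the prefix ve-.
The other patterns: stems whose second-to-last letter is 'v' repeat the first consonant+vowel as a prefix; stems whose second-to-last letter is 'b' or 'm' insert -ak- after the first vowel.
So tuprositf → vetuprositf.

vetuprositf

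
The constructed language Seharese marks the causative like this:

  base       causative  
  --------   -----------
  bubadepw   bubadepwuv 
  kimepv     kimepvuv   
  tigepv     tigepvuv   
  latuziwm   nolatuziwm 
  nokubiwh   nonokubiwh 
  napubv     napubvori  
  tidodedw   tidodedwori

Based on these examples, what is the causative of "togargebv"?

togargebvori

"togargebv" has second-to-last letter 'b'. The one such stem in the data (napubv → napubvori) adds -ori, so the same rule applies.
So togargebv → togargebvori.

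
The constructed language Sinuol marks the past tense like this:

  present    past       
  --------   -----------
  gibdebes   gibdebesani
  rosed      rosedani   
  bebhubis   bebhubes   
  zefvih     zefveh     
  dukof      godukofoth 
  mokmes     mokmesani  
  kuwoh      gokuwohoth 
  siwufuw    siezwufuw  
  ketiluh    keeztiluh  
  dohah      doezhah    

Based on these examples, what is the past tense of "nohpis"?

gibdebes and bebhubis both end in -s yet inflect differently (gibdebesani, bebhubes), so the final letter is not what conditions the rule; the last vowel is.
"nohpis" has last vowel 'i'. The stems whose last vowel is 'i' (bebhubis → bebhubes, zefvih → zefveh) change the last vowel to 'e'.
The other patterns: stems whose last vowel is 'o' add go- … -oth around the stem; stems whose last vowel is 'e' add -ani; stems whose last vowel is 'a' or 'u' insert -ez- after the first vowel.
So nohpis → nohpes.

nohpes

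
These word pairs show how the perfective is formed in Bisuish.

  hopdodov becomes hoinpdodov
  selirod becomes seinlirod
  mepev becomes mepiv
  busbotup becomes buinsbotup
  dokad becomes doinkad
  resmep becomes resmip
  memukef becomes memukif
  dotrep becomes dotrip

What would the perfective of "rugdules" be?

mepev and hopdodov both end in -v yet inflect differently (mepiv, hoinpdodov), so the final letter is not what conditions the rule; the last vowel is.
"rugdules" has last vowel 'e'. The stems whose last vowel is 'e' (mepev → mepiv, memukef → memukif, dotrep → dotrip) change the last vowel to 'i'.
So rugdules → rugdulis.

rugdulis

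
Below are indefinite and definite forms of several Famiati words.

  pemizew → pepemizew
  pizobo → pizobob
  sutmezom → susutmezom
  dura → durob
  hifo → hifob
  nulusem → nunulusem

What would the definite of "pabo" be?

pabob

"pabo" ends in a vowel. The stems ending in a vowel (dura → durob, hifo → hifob, pizobo → pizobob) drop the final letter and add -ob.
The other pattern: stems ending in a consonant repeat the first consonant+vowel as a prefix.
So pabo → pabob.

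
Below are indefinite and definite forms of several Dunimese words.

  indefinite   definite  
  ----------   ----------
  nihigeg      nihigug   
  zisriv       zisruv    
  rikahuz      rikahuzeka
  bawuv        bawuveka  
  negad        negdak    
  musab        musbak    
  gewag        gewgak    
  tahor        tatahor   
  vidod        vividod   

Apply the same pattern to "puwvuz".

zisriv and bawuv both end in -v yet inflect differently (zisruv, bawuveka), so the final letter is not what conditions the rule; the last vowel is.
"puwvuz" has last vowel 'u'. The stems whose last vowel is 'u' (rikahuz → rikahuzeka, bawuv → bawuveka) add -eka.
The other patterns: stems whose last vowel is 'e' or 'i' change the last vowel to 'u'; stems whose last vowel is 'a' delete the last vowel and add -ak; stems whose last vowel is 'o' repeat the first consonant+vowel as a prefix.
So puwvuz → puwvuzeka.

puwvuzeka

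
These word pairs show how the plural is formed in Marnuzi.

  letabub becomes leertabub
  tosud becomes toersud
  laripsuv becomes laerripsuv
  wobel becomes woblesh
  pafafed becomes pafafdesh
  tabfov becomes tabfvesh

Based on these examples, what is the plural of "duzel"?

duzlesh

tosud and pafafed both end in -d yet inflect differently (toersud, pafafdesh), so the final letter is not what conditions the rule; the last vowel is.
"duzel" has last vowel 'e'. The stems whose last vowel is 'e' (wobel → woblesh, pafafed → pafafdesh) delete the last vowel and add -esh.
The other pattern: stems whose last vowel is 'u' insert -er- after the first vowel.
So duzel → duzlesh.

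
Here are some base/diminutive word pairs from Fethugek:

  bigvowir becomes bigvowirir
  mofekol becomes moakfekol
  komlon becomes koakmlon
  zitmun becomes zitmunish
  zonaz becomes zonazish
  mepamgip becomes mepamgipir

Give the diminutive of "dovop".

komlon and zitmun both end in -n yet inflect differently (koakmlon, zitmunish), so the final letter is not what conditions the rule; the last vowel is.
"dovop" has last vowel 'o'. The stems whose last vowel is 'o' (komlon → koakmlon, mofekol → moakfekol) insert -ak- after the first vowel.
So dovop → doakvop.

doakvop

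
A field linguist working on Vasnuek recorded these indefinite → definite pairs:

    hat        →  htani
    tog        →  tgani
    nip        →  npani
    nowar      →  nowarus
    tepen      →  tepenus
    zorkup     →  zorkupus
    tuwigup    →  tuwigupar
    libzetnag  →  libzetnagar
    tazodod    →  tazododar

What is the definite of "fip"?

nip and zorkup both end in -p yet inflect differently (npani, zorkupus), so the final letter is not what conditions the rule; the number of vowels is.
"fip" has 1 vowel. The stems with 1 vowel (hat → htani, tog → tgani, nip → npani) delete the last vowel and add -ani.
The other patterns: stems with 2 vowels add -us; stems with 3 vowels add -ar.
So fip → fpani.

fpani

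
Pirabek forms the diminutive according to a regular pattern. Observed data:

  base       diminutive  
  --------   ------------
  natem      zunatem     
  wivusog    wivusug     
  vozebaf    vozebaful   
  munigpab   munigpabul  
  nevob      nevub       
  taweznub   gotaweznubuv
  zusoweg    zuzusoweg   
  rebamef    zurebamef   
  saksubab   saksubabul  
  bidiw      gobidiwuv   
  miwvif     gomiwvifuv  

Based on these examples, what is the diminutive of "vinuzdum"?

govinuzdumuv

"vinuzdum" has last vowel 'u'. The one such stem in the data (taweznub → gotaweznubuv) adds go- … -uv around the stem, so the same rule applies.
So vinuzdum → govinuzdumuv.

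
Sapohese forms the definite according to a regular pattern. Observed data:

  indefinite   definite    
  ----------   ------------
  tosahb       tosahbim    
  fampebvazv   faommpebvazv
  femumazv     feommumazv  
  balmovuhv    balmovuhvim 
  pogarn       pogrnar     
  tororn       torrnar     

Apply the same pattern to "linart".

linrtar

"linart" has second-to-last letter 'r'. The stems whose second-to-last letter is 'r' (tororn → torrnar, pogarn → pogrnar) delete the last vowel and add -ar.
So linart → linrtar.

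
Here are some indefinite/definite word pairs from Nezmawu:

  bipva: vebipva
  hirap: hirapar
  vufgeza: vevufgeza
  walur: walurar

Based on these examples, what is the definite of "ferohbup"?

ferohbupar

bipva and hirap both have last vowel 'a' yet inflect differently (vebipva, hirapar), so the last vowel is not what conditions the rule; whether the stem ends in a vowel or a consonant is.
"ferohbup" ends in a consonant. The stems ending in a consonant (walur → walurar, hirap → hirapar) add -ar.
The other pattern: stems ending in a vowel add the prefix ve-.
So ferohbup → ferohbupar.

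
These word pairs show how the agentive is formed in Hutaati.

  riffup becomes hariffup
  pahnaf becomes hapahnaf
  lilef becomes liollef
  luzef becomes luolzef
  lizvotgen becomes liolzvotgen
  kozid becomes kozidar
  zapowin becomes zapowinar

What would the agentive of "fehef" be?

pahnaf and lilef both end in -f yet inflect differently (hapahnaf, liollef), so the final letter is not what conditions the rule; the last vowel is.
"fehef" has last vowel 'e'. The stems whose last vowel is 'e' (lilef → liollef, luzef → luolzef, lizvotgen → liolzvotgen) insert -ol- after the first vowel.
The other patterns: stems whose last vowel is 'a' or 'u' add the prefix ha-; stems whose last vowel is 'i' add -ar.
So fehef → feolhef.

feolhef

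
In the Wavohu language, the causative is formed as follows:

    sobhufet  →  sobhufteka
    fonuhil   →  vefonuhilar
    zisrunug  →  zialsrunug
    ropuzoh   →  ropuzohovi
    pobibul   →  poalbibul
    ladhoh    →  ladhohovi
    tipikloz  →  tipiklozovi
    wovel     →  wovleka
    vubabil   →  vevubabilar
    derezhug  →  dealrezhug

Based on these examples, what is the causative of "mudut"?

mualdut

wovel and vubabil both end in -l yet inflect differently (wovleka, vevubabilar), so the final letter is not what conditions the rule; the last vowel is.
"mudut" has last vowel 'u'. The stems whose last vowel is 'u' (zisrunug → zialsrunug, pobibul → poalbibul, derezhug → dealrezhug) insert -al- after the first vowel.
So mudut → mualdut.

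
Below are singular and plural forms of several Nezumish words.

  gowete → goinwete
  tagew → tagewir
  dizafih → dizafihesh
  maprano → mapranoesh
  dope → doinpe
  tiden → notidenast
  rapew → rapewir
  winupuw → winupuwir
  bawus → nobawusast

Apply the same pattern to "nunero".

"nunero" ends in -o. The one such stem in the data (maprano → mapranoesh) adds -esh, so the same rule applies.
The other patterns: stems ending in -w add -ir; stems ending in -n or -s add no- … -ast around the stem; stems ending in -e insert -in- after the first vowel.
So nunero → nuneroesh.

nuneroesh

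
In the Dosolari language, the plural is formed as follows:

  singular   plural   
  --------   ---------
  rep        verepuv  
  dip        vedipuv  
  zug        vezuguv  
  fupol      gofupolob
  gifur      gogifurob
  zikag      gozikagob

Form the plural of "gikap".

gogikapob

zug and zikag both end in -g yet inflect differently (vezuguv, gozikagob), so the final letter is not what conditions the rule; the number of vowels is.
"gikap" has 2 vowels. The stems with 2 vowels (fupol → gofupolob, gifur → gogifurob, zikag → gozikagob) add go- … -ob around the stem.
The other pattern: stems with 1 vowel add ve- … -uv around the stem.
So gikap → gogikapob.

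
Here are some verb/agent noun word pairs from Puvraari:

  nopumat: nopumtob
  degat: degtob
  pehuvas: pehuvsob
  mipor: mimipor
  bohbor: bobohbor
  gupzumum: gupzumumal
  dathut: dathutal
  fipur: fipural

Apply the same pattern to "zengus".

zengusal

nopumat and dathut both end in -t yet inflect differently (nopumtob, dathutal), so the final letter is not what conditions the rule; the last vowel is.
"zengus" has last vowel 'u'. The stems whose last vowel is 'u' (gupzumum → gupzumumal, dathut → dathutal, fipur → fipural) add -al.
The other patterns: stems whose last vowel is 'a' delete the last vowel and add -ob; stems whose last vowel is 'o' repeat the first consonant+vowel as a prefix.
So zengus → zengusal.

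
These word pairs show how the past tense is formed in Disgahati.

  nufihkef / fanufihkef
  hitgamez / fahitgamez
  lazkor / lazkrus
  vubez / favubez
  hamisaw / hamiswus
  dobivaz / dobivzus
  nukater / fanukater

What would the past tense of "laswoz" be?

hitgamez and dobivaz both end in -z yet inflect differently (fahitgamez, dobivzus), so the final letter is not what conditions the rule; the last vowel is.
"laswoz" has last vowel 'o'. The one such stem in the data (lazkor → lazkrus) deletes the last vowel and adds -us (as do dobivaz, hamisaw), so the same rule applies.
So laswoz → laswzus.

laswzus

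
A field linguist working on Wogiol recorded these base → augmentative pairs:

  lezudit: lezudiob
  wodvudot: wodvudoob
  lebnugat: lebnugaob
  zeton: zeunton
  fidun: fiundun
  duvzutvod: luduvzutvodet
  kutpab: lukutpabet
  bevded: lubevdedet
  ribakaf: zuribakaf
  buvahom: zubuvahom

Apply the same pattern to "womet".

womeob

wodvudot and zeton both have last vowel 'o' yet inflect differently (wodvudoob, zeunton), so the last vowel is not what conditions the rule; the final letter is.
"womet" ends in -t. The stems ending in -t (lezudit → lezudiob, wodvudot → wodvudoob, lebnugat → lebnugaob) drop the final letter and add -ob.
So womet → womeob.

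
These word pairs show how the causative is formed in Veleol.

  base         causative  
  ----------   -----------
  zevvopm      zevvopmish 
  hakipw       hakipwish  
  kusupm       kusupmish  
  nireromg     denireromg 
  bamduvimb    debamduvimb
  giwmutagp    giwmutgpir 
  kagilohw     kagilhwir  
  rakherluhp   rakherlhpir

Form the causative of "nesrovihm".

"nesrovihm" has second-to-last letter 'h'. The stems whose second-to-last letter is 'h' (kagilohw → kagilhwir, rakherluhp → rakherlhpir) delete the last vowel and add -ir.
The other patterns: stems whose second-to-last letter is 'p' add -ish; stems whose second-to-last letter is 'm' add the prefix de-.
So nesrovihm → nesrovhmir.

nesrovhmir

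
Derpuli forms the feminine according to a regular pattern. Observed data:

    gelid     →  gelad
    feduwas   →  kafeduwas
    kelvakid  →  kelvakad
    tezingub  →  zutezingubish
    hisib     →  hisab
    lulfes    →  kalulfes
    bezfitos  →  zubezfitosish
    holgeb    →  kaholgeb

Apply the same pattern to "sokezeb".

kasokezeb

"sokezeb" has last vowel 'e'. The stems whose last vowel is 'e' (lulfes → kalulfes, holgeb → kaholgeb) add the prefix ka-.
So sokezeb → kasokezeb.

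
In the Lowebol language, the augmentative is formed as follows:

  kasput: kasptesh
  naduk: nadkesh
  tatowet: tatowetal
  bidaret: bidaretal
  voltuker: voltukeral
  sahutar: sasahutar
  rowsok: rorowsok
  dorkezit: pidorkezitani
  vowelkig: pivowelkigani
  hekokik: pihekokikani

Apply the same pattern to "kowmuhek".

kasput and tatowet both end in -t yet inflect differently (kasptesh, tatowetal), so the final letter is not what conditions the rule; the last vowel is.
"kowmuhek" has last vowel 'e'. The stems whose last vowel is 'e' (tatowet → tatowetal, bidaret → bidaretal, voltuker → voltukeral) add -al.
So kowmuhek → kowmuhekal.

kowmuhekal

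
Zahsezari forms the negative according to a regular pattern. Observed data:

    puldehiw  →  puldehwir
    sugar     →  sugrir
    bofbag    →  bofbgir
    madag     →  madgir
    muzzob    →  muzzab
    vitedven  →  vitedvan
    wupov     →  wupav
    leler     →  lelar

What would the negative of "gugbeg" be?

sugar and leler both end in -r yet inflect differently (sugrir, lelar), so the final letter is not what conditions the rule; the last vowel is.
"gugbeg" has last vowel 'e'. The stems whose last vowel is 'e' (vitedven → vitedvan, leler → lelar) change the last vowel to 'a'.
So gugbeg → gugbag.

gugbag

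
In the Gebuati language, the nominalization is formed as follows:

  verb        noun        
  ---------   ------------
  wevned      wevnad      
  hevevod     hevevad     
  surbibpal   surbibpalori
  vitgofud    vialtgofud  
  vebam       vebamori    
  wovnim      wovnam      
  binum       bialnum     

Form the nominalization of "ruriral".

ruriralori

vebam and binum both end in -m yet inflect differently (vebamori, bialnum), so the final letter is not what conditions the rule; the last vowel is.
"ruriral" has last vowel 'a'. The stems whose last vowel is 'a' (surbibpal → surbibpalori, vebam → vebamori) add -ori.
The other patterns: stems whose last vowel is 'u' insert -al- after the first vowel; stems whose last vowel is 'e', 'i' or 'o' change the last vowel to 'a'.
So ruriral → ruriralori.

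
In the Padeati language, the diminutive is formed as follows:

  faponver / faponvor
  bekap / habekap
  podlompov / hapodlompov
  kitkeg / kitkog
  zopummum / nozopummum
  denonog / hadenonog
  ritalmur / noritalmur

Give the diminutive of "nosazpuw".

nonosazpuw

"nosazpuw" has last vowel 'u'. The stems whose last vowel is 'u' (ritalmur → noritalmur, zopummum → nozopummum) add the prefix no-.
The other patterns: stems whose last vowel is 'e' change the last vowel to 'o'; stems whose last vowel is 'a' or 'o' add the prefix ha-.
So nosazpuw → nonosazpuw.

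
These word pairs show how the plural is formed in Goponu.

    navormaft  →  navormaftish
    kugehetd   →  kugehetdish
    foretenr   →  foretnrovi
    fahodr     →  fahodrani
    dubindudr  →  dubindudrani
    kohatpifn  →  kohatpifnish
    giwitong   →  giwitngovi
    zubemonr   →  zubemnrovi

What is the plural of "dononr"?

donnrovi

zubemonr and dubindudr both end in -r yet inflect differently (zubemnrovi, dubindudrani), so the final letter is not what conditions the rule; the second-to-last letter is.
"dononr" has second-to-last letter 'n'. The stems whose second-to-last letter is 'n' (zubemonr → zubemnrovi, giwitong → giwitngovi, foretenr → foretnrovi) delete the last vowel and add -ovi.
The other patterns: stems whose second-to-last letter is 'd' add -ani; stems whose second-to-last letter is 'f' or 't' add -ish.
So dononr → donnrovi.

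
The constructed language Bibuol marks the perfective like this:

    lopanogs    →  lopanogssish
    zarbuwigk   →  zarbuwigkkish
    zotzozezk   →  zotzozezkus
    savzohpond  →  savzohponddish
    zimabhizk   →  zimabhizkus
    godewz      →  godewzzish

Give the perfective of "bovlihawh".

bovlihawhhish

"bovlihawh" has second-to-last letter 'w'. The one such stem in the data (godewz → godewzzish) doubles the final consonant and adds -ish (as do savzohpond, zarbuwigk), so the same rule applies.
So bovlihawh → bovlihawhhish.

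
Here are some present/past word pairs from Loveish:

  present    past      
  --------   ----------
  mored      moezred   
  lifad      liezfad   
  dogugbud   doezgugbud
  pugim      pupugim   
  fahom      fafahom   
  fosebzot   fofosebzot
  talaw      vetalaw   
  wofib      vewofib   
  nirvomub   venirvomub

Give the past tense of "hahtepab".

vehahtepab

lifad and talaw both have last vowel 'a' yet inflect differently (liezfad, vetalaw), so the last vowel is not what conditions the rule; the final letter is.
"hahtepab" ends in -b. The stems ending in -b (wofib → vewofib, nirvomub → venirvomub) add the prefix ve-.
So hahtepab → vehahtepab.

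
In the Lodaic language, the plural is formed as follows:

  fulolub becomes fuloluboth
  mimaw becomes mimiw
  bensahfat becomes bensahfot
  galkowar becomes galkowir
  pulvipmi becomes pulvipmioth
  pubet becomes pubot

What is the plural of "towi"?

towioth

bensahfat and mimaw both have last vowel 'a' yet inflect differently (bensahfot, mimiw), so the last vowel is not what conditions the rule; the final letter is.
"towi" ends in -i. The one such stem in the data (pulvipmi → pulvipmioth) adds -oth, so the same rule applies.
So towi → towioth.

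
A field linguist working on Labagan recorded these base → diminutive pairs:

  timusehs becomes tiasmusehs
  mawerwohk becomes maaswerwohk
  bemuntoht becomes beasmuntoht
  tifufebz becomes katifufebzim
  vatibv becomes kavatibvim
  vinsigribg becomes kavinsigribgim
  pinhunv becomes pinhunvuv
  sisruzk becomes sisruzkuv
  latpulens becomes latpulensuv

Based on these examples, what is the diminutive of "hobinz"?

hobinzuv

"hobinz" has second-to-last letter 'n'. The stems whose second-to-last letter is 'n' (pinhunv → pinhunvuv, latpulens → latpulensuv) add -uv.
So hobinz → hobinzuv.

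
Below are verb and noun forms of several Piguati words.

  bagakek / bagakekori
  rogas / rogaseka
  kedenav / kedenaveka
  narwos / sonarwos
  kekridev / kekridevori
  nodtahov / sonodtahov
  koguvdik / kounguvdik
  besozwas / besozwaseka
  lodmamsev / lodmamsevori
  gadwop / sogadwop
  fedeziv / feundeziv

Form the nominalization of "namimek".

namimekori

lodmamsev and nodtahov both end in -v yet inflect differently (lodmamsevori, sonodtahov), so the final letter is not what conditions the rule; the last vowel is.
"namimek" has last vowel 'e'. The stems whose last vowel is 'e' (lodmamsev → lodmamsevori, bagakek → bagakekori, kekridev → kekridevori) add -ori.
So namimek → namimekori.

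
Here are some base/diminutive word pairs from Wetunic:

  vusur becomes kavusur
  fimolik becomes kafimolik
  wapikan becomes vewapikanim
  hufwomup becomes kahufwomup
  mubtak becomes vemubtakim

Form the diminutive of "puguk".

kapuguk

fimolik and mubtak both end in -k yet inflect differently (kafimolik, vemubtakim), so the final letter is not what conditions the rule; the last vowel is.
"puguk" has last vowel 'u'. The stems whose last vowel is 'u' (vusur → kavusur, hufwomup → kahufwomup) add the prefix ka-.
The other pattern: stems whose last vowel is 'a' add ve- … -im around the stem.
So puguk → kapuguk.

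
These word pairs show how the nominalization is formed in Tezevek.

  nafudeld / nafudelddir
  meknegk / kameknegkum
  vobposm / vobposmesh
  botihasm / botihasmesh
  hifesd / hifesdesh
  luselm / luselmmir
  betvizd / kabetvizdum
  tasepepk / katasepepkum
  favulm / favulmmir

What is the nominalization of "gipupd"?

kagipupdum

vobposm and luselm both end in -m yet inflect differently (vobposmesh, luselmmir), so the final letter is not what conditions the rule; the second-to-last letter is.
"gipupd" has second-to-last letter 'p'. The one such stem in the data (tasepepk → katasepepkum) adds ka- … -um around the stem, so the same rule applies.
The other patterns: stems whose second-to-last letter is 's' add -esh; stems whose second-to-last letter is 'l' double the final consonant and add -ir.
So gipupd → kagipupdum.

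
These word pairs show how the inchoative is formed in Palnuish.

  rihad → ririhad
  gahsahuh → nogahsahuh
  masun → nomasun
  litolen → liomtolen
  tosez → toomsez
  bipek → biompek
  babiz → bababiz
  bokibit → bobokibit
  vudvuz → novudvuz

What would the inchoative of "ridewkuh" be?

noridewkuh

tosez and vudvuz both end in -z yet inflect differently (toomsez, novudvuz), so the final letter is not what conditions the rule; the last vowel is.
"ridewkuh" has last vowel 'u'. The stems whose last vowel is 'u' (gahsahuh → nogahsahuh, vudvuz → novudvuz, masun → nomasun) add the prefix no-.
So ridewkuh → noridewkuh.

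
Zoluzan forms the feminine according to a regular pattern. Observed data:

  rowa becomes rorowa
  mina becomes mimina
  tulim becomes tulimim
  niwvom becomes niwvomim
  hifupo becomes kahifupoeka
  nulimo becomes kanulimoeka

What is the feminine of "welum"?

welumim

niwvom and hifupo both have last vowel 'o' yet inflect differently (niwvomim, kahifupoeka), so the last vowel is not what conditions the rule; the final letter is.
"welum" ends in -m. The stems ending in -m (tulim → tulimim, niwvom → niwvomim) add -im.
So welum → welumim.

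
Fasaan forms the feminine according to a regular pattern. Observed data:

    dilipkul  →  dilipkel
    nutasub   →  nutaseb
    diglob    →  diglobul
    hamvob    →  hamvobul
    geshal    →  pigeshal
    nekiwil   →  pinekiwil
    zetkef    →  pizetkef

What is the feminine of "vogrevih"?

nutasub and diglob both end in -b yet inflect differently (nutaseb, diglobul), so the final letter is not what conditions the rule; the last vowel is.
"vogrevih" has last vowel 'i'. The one such stem in the data (nekiwil → pinekiwil) adds the prefix pi-, so the same rule applies.
So vogrevih → pivogrevih.

pivogrevih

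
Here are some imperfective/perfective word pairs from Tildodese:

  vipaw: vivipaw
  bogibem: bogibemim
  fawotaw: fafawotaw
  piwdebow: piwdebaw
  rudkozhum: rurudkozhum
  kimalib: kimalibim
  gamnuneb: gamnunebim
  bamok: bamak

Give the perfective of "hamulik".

piwdebow and vipaw both end in -w yet inflect differently (piwdebaw, vivipaw), so the final letter is not what conditions the rule; the last vowel is.
"hamulik" has last vowel 'i'. The one such stem in the data (kimalib → kimalibim) adds -im, so the same rule applies.
The other patterns: stems whose last vowel is 'o' change the last vowel to 'a'; stems whose last vowel is 'a' or 'u' repeat the first consonant+vowel as a prefix.
So hamulik → hamulikim.

hamulikim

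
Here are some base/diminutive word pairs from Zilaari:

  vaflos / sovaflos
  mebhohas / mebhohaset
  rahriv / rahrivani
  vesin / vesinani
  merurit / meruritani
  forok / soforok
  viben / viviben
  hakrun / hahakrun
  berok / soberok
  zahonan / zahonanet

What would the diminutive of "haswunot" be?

vesin and zahonan both end in -n yet inflect differently (vesinani, zahonanet), so the final letter is not what conditions the rule; the last vowel is.
"haswunot" has last vowel 'o'. The stems whose last vowel is 'o' (forok → soforok, berok → soberok, vaflos → sovaflos) add the prefix so-.
The other patterns: stems whose last vowel is 'i' add -ani; stems whose last vowel is 'a' add -et; stems whose last vowel is 'e' or 'u' repeat the first consonant+vowel as a prefix.
So haswunot → sohaswunot.

sohaswunot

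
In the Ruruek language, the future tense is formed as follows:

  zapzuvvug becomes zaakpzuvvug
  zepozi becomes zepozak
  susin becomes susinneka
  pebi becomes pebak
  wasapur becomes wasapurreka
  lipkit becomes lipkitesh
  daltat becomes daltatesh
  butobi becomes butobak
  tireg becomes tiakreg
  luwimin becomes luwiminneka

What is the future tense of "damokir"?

lipkit and pebi both have last vowel 'i' yet inflect differently (lipkitesh, pebak), so the last vowel is not what conditions the rule; the final letter is.
"damokir" ends in -r. The one such stem in the data (wasapur → wasapurreka) doubles the final consonant and adds -eka (as do luwimin, susin), so the same rule applies.
The other patterns: stems ending in -g insert -ak- after the first vowel; stems ending in -t add -esh; stems ending in -i drop the final letter and add -ak.
So damokir → damokirreka.

damokirreka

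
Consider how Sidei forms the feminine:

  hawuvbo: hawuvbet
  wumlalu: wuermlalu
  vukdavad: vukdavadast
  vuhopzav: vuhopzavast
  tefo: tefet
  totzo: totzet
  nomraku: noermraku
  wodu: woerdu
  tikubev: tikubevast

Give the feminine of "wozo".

wozet

totzo and tikubev both begin with t- yet inflect differently (totzet, tikubevast), so the first letter is not what conditions the rule; the final letter is.
"wozo" ends in -o. The stems ending in -o (totzo → totzet, tefo → tefet, hawuvbo → hawuvbet) drop the final letter and add -et.
The other patterns: stems ending in -u insert -er- after the first vowel; stems ending in -d or -v add -ast.
So wozo → wozet.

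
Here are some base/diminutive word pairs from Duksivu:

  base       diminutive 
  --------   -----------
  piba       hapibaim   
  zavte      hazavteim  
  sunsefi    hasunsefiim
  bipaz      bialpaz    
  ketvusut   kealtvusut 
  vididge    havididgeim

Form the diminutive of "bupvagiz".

bipaz and piba both have last vowel 'a' yet inflect differently (bialpaz, hapibaim), so the last vowel is not what conditions the rule; whether the stem ends in a vowel or a consonant is.
"bupvagiz" ends in a consonant. The stems ending in a consonant (bipaz → bialpaz, ketvusut → kealtvusut) insert -al- after the first vowel.
The other pattern: stems ending in a vowel add ha- … -im around the stem.
So bupvagiz → bualpvagiz.

bualpvagiz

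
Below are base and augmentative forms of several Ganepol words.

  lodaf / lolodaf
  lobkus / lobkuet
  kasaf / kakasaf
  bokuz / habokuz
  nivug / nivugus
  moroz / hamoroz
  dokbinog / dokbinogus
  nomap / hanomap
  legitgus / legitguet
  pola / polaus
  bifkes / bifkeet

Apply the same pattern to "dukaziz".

hadukaziz

legitgus and bokuz both have last vowel 'u' yet inflect differently (legitguet, habokuz), so the last vowel is not what conditions the rule; the final letter is.
"dukaziz" ends in -z. The stems ending in -z (bokuz → habokuz, moroz → hamoroz) add the prefix ha-.
The other patterns: stems ending in -s drop the final letter and add -et; stems ending in -f repeat the first consonant+vowel as a prefix; stems ending in -a or -g add -us.
So dukaziz → hadukaziz.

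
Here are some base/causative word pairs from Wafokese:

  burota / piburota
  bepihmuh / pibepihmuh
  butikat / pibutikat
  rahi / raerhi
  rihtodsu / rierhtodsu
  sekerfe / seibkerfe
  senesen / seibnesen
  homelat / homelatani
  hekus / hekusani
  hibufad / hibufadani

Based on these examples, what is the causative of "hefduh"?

hefduhani

butikat and homelat both end in -t yet inflect differently (pibutikat, homelatani), so the final letter is not what conditions the rule; the first letter is.
"hefduh" begins with h-. The stems beginning with h- (homelat → homelatani, hekus → hekusani, hibufad → hibufadani) add -ani.
The other patterns: stems beginning with b- add the prefix pi-; stems beginning with r- insert -er- after the first vowel; stems beginning with s- insert -ib- after the first vowel.
So hefduh → hefduhani.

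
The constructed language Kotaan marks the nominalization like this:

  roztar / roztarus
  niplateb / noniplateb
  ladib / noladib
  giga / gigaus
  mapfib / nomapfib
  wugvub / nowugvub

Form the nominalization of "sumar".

ladib and roztar both have 2 vowels yet inflect differently (noladib, roztarus), so the number of vowels is not what conditions the rule; the final letter is.
"sumar" ends in -r. The one such stem in the data (roztar → roztarus) adds -us, so the same rule applies.
So sumar → sumarus.

sumarus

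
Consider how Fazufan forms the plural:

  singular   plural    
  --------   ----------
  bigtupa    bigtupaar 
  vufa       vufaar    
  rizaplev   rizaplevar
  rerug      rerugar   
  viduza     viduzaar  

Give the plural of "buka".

bukaar

Every pair shown (bigtupa → bigtupaar, vufa → vufaar, rizaplev → rizaplevar, …) follows the same rule: add -ar.
So buka → bukaar.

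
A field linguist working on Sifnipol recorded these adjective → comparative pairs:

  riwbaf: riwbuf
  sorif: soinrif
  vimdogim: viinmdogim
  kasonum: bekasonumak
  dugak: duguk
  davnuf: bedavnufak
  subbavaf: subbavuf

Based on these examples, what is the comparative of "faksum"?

befaksumak

subbavaf and davnuf both end in -f yet inflect differently (subbavuf, bedavnufak), so the final letter is not what conditions the rule; the last vowel is.
"faksum" has last vowel 'u'. The stems whose last vowel is 'u' (davnuf → bedavnufak, kasonum → bekasonumak) add be- … -ak around the stem.
The other patterns: stems whose last vowel is 'a' change the last vowel to 'u'; stems whose last vowel is 'i' insert -in- after the first vowel.
So faksum → befaksumak.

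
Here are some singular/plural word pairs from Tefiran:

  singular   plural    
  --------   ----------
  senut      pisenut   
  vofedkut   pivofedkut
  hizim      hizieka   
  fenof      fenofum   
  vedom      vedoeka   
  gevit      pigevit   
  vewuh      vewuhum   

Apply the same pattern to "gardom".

hizim and gevit both have last vowel 'i' yet inflect differently (hizieka, pigevit), so the last vowel is not what conditions the rule; the final letter is.
"gardom" ends in -m. The stems ending in -m (vedom → vedoeka, hizim → hizieka) drop the final letter and add -eka.
The other patterns: stems ending in -t add the prefix pi-; stems ending in -f or -h add -um.
So gardom → gardoeka.

gardoeka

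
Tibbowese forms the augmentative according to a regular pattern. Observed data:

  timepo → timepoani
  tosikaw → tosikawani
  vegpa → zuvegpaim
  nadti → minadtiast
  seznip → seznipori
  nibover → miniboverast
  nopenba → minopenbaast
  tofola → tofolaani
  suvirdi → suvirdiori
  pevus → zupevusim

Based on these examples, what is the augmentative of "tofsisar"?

"tofsisar" begins with t-. The stems beginning with t- (tosikaw → tosikawani, timepo → timepoani, tofola → tofolaani) add -ani.
So tofsisar → tofsisarani.

tofsisarani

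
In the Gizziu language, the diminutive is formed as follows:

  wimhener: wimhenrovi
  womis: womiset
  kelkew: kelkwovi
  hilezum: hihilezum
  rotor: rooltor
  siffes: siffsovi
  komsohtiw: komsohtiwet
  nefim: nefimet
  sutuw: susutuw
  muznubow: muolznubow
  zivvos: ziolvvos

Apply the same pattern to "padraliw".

padraliwet

nefim and hilezum both end in -m yet inflect differently (nefimet, hihilezum), so the final letter is not what conditions the rule; the last vowel is.
"padraliw" has last vowel 'i'. The stems whose last vowel is 'i' (womis → womiset, nefim → nefimet, komsohtiw → komsohtiwet) add -et.
The other patterns: stems whose last vowel is 'u' repeat the first consonant+vowel as a prefix; stems whose last vowel is 'o' insert -ol- after the first vowel; stems whose last vowel is 'e' delete the last vowel and add -ovi.
So padraliw → padraliwet.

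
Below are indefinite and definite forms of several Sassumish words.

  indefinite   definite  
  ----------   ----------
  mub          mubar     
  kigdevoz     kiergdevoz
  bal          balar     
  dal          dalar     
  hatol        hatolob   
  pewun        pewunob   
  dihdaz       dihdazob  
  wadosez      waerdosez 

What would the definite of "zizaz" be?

"zizaz" has 2 vowels. The stems with 2 vowels (pewun → pewunob, hatol → hatolob, dihdaz → dihdazob) add -ob.
The other patterns: stems with 1 vowel add -ar; stems with 3 vowels insert -er- after the first vowel.
So zizaz → zizazob.

zizazob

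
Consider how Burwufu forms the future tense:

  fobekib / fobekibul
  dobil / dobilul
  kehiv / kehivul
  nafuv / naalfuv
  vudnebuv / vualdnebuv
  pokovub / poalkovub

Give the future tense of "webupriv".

kehiv and nafuv both end in -v yet inflect differently (kehivul, naalfuv), so the final letter is not what conditions the rule; the last vowel is.
"webupriv" has last vowel 'i'. The stems whose last vowel is 'i' (fobekib → fobekibul, dobil → dobilul, kehiv → kehivul) add -ul.
So webupriv → webuprivul.

webuprivul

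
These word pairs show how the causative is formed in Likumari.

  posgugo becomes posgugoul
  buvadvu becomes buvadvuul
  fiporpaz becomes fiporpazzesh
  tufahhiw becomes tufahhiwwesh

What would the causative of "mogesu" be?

buvadvu and tufahhiw both have 3 vowels yet inflect differently (buvadvuul, tufahhiwwesh), so the number of vowels is not what conditions the rule; whether the stem ends in a vowel or a consonant is.
"mogesu" ends in a vowel. The stems ending in a vowel (buvadvu → buvadvuul, posgugo → posgugoul) add -ul.
The other pattern: stems ending in a consonant double the final consonant and add -esh.
So mogesu → mogesuul.

mogesuul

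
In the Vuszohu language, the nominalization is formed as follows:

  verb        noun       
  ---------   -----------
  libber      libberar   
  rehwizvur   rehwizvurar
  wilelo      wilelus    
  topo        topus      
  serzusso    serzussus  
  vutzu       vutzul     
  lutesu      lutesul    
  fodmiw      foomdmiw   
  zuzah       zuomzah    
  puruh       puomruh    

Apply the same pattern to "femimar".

femimarar

rehwizvur and vutzu both have last vowel 'u' yet inflect differently (rehwizvurar, vutzul), so the last vowel is not what conditions the rule; the final letter is.
"femimar" ends in -r. The stems ending in -r (libber → libberar, rehwizvur → rehwizvurar) add -ar.
The other patterns: stems ending in -o drop the final letter and add -us; stems ending in -u drop the final letter and add -ul; stems ending in -h or -w insert -om- after the first vowel.
So femimar → femimarar.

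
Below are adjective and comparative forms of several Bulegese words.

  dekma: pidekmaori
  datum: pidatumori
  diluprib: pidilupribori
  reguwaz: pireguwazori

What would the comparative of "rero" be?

Every pair shown (dekma → pidekmaori, datum → pidatumori, diluprib → pidilupribori, …) follows the same rule: add pi- … -ori around the stem.
So rero → pireroori.

pireroori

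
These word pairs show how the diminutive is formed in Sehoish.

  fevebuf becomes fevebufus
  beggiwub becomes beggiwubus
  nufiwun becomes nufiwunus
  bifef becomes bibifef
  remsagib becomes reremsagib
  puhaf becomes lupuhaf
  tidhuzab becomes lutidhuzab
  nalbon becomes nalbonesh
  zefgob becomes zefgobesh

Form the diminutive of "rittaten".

fevebuf and bifef both end in -f yet inflect differently (fevebufus, bibifef), so the final letter is not what conditions the rule; the last vowel is.
"rittaten" has last vowel 'e'. The one such stem in the data (bifef → bibifef) repeats the first consonant+vowel as a prefix (as does remsagib), so the same rule applies.
The other patterns: stems whose last vowel is 'u' add -us; stems whose last vowel is 'a' add the prefix lu-; stems whose last vowel is 'o' add -esh.
So rittaten → ririttaten.

ririttaten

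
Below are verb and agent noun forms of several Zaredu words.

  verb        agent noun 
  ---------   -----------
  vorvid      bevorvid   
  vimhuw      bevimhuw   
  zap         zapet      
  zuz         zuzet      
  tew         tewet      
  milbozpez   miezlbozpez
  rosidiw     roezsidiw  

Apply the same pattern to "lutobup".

tew and vimhuw both end in -w yet inflect differently (tewet, bevimhuw), so the final letter is not what conditions the rule; the number of vowels is.
"lutobup" has 3 vowels. The stems with 3 vowels (milbozpez → miezlbozpez, rosidiw → roezsidiw) insert -ez- after the first vowel.
The other patterns: stems with 1 vowel add -et; stems with 2 vowels add the prefix be-.
So lutobup → lueztobup.

lueztobup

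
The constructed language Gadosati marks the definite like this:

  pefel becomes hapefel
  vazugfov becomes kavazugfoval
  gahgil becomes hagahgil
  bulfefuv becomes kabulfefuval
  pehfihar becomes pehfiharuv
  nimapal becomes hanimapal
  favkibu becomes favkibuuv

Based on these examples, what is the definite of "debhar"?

debharuv

bulfefuv and favkibu both have last vowel 'u' yet inflect differently (kabulfefuval, favkibuuv), so the last vowel is not what conditions the rule; the final letter is.
"debhar" ends in -r. The one such stem in the data (pehfihar → pehfiharuv) adds -uv, so the same rule applies.
The other patterns: stems ending in -l add the prefix ha-; stems ending in -v add ka- … -al around the stem.
So debhar → debharuv.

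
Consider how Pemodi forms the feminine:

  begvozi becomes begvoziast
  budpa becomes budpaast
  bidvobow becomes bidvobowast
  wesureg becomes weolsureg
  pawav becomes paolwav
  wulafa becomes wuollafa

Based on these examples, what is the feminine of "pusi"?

puolsi

"pusi" begins with p-. The one such stem in the data (pawav → paolwav) inserts -ol- after the first vowel (as do wesureg, wulafa), so the same rule applies.
The other pattern: stems beginning with b- add -ast.
So pusi → puolsi.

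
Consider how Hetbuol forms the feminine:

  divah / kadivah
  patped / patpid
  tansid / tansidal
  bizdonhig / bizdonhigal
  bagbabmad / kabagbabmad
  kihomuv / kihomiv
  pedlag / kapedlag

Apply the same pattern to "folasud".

"folasud" has last vowel 'u'. The one such stem in the data (kihomuv → kihomiv) changes the last vowel to 'i' (as does patped), so the same rule applies.
So folasud → folasid.

folasid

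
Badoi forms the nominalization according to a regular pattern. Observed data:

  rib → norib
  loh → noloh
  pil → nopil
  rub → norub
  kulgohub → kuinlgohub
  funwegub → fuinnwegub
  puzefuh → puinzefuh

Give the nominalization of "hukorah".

rib and kulgohub both end in -b yet inflect differently (norib, kuinlgohub), so the final letter is not what conditions the rule; the number of vowels is.
"hukorah" has 3 vowels. The stems with 3 vowels (kulgohub → kuinlgohub, funwegub → fuinnwegub, puzefuh → puinzefuh) insert -in- after the first vowel.
The other pattern: stems with 1 vowel add the prefix no-.
So hukorah → huinkorah.

huinkorah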